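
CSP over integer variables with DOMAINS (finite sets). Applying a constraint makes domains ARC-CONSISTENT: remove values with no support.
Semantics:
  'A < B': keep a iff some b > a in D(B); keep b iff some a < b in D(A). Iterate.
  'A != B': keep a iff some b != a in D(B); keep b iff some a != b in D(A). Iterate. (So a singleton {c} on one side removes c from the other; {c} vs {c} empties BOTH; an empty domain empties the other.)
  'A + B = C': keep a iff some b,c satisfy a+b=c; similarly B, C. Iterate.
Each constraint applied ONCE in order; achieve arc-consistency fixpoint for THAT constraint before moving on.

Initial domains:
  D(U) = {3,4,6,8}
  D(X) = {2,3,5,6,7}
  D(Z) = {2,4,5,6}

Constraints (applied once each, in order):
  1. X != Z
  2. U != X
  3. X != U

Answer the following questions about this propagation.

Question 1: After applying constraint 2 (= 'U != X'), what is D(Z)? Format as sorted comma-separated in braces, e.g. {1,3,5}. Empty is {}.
Answer: {2,4,5,6}

Derivation:
Constraint 1 (X != Z) on D(X)={2,3,5,6,7} D(Z)={2,4,5,6}: no change
Constraint 2 (U != X) on D(U)={3,4,6,8} D(X)={2,3,5,6,7}: no change
So after constraint 2: D(Z) = {2,4,5,6}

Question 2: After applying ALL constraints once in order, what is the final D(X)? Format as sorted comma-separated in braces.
Constraint 1 (X != Z) on D(X)={2,3,5,6,7} D(Z)={2,4,5,6}: no change
Constraint 2 (U != X) on D(U)={3,4,6,8} D(X)={2,3,5,6,7}: no change
Constraint 3 (X != U) on D(X)={2,3,5,6,7} D(U)={3,4,6,8}: no change
So after all 3 constraints: D(X) = {2,3,5,6,7}

Answer: {2,3,5,6,7}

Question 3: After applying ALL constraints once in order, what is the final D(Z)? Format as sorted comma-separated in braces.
Constraint 1 (X != Z) on D(X)={2,3,5,6,7} D(Z)={2,4,5,6}: no change
Constraint 2 (U != X) on D(U)={3,4,6,8} D(X)={2,3,5,6,7}: no change
Constraint 3 (X != U) on D(X)={2,3,5,6,7} D(U)={3,4,6,8}: no change
So after all 3 constraints: D(Z) = {2,4,5,6}

Answer: {2,4,5,6}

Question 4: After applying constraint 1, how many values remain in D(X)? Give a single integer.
Constraint 1 (X != Z) on D(X)={2,3,5,6,7} D(Z)={2,4,5,6}: no change
So after constraint 1: D(X)={2,3,5,6,7}, size = 5

Answer: 5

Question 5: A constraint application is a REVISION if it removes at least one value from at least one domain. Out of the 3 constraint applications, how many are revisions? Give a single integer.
Constraint 1 (X != Z) on D(X)={2,3,5,6,7} D(Z)={2,4,5,6}: no change => not a revision
Constraint 2 (U != X) on D(U)={3,4,6,8} D(X)={2,3,5,6,7}: no change => not a revision
Constraint 3 (X != U) on D(X)={2,3,5,6,7} D(U)={3,4,6,8}: no change => not a revision
Total revisions = 0

Answer: 0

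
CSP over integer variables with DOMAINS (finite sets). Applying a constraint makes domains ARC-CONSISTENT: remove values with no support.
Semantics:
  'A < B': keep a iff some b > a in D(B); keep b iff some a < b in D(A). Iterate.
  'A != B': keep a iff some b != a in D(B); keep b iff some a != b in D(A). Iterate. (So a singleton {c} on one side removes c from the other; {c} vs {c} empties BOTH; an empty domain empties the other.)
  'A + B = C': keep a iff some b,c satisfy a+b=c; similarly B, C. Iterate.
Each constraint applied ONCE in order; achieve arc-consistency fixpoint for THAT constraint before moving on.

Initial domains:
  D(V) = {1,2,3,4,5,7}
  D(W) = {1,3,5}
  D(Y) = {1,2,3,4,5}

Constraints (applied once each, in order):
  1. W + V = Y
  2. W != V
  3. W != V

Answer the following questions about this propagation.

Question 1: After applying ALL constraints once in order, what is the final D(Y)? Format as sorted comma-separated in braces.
Constraint 1 (W + V = Y) on D(W)={1,3,5} D(V)={1,2,3,4,5,7} D(Y)={1,2,3,4,5}: W {1,3,5}->{1,3}; V {1,2,3,4,5,7}->{1,2,3,4}; Y {1,2,3,4,5}->{2,3,4,5}
Constraint 2 (W != V) on D(W)={1,3} D(V)={1,2,3,4}: no change
Constraint 3 (W != V) on D(W)={1,3} D(V)={1,2,3,4}: no change
So after all 3 constraints: D(Y) = {2,3,4,5}

Answer: {2,3,4,5}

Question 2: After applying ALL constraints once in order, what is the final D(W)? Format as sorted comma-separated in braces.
Constraint 1 (W + V = Y) on D(W)={1,3,5} D(V)={1,2,3,4,5,7} D(Y)={1,2,3,4,5}: W {1,3,5}->{1,3}; V {1,2,3,4,5,7}->{1,2,3,4}; Y {1,2,3,4,5}->{2,3,4,5}
Constraint 2 (W != V) on D(W)={1,3} D(V)={1,2,3,4}: no change
Constraint 3 (W != V) on D(W)={1,3} D(V)={1,2,3,4}: no change
So after all 3 constraints: D(W) = {1,3}

Answer: {1,3}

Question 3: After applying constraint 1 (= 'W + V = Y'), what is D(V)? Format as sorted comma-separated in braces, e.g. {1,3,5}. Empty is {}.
Constraint 1 (W + V = Y) on D(W)={1,3,5} D(V)={1,2,3,4,5,7} D(Y)={1,2,3,4,5}: W {1,3,5}->{1,3}; V {1,2,3,4,5,7}->{1,2,3,4}; Y {1,2,3,4,5}->{2,3,4,5}
So after constraint 1: D(V) = {1,2,3,4}

Answer: {1,2,3,4}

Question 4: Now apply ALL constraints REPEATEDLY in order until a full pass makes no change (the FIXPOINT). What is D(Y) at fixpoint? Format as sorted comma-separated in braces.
Answer: {2,3,4,5}

Derivation:
pass 0 (initial): D(Y)={1,2,3,4,5}
pass 1: V {1,2,3,4,5,7}->{1,2,3,4}; W {1,3,5}->{1,3}; Y {1,2,3,4,5}->{2,3,4,5}
pass 2: no change
Fixpoint after 2 passes: D(Y) = {2,3,4,5}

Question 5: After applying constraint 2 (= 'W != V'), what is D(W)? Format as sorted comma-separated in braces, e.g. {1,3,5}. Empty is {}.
Constraint 1 (W + V = Y) on D(W)={1,3,5} D(V)={1,2,3,4,5,7} D(Y)={1,2,3,4,5}: W {1,3,5}->{1,3}; V {1,2,3,4,5,7}->{1,2,3,4}; Y {1,2,3,4,5}->{2,3,4,5}
Constraint 2 (W != V) on D(W)={1,3} D(V)={1,2,3,4}: no change
So after constraint 2: D(W) = {1,3}

Answer: {1,3}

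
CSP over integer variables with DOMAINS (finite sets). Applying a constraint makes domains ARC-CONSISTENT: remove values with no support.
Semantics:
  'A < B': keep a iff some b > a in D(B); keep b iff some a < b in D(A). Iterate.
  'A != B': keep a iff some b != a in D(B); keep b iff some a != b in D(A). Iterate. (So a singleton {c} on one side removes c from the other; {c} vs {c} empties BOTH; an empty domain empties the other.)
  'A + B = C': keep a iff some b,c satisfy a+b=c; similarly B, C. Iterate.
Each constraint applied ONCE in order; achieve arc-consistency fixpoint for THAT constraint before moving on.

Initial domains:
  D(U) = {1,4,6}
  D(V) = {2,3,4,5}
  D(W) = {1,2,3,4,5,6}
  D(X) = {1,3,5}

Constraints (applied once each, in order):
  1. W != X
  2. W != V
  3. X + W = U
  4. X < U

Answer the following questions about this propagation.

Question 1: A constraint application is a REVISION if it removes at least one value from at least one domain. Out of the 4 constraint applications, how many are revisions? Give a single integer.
Constraint 1 (W != X) on D(W)={1,2,3,4,5,6} D(X)={1,3,5}: no change => not a revision
Constraint 2 (W != V) on D(W)={1,2,3,4,5,6} D(V)={2,3,4,5}: no change => not a revision
Constraint 3 (X + W = U) on D(X)={1,3,5} D(W)={1,2,3,4,5,6} D(U)={1,4,6}: W {1,2,3,4,5,6}->{1,3,5}; U {1,4,6}->{4,6} => REVISION
Constraint 4 (X < U) on D(X)={1,3,5} D(U)={4,6}: no change => not a revision
Total revisions = 1

Answer: 1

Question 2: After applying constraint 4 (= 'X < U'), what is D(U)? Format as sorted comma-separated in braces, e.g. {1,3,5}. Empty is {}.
Answer: {4,6}

Derivation:
Constraint 1 (W != X) on D(W)={1,2,3,4,5,6} D(X)={1,3,5}: no change
Constraint 2 (W != V) on D(W)={1,2,3,4,5,6} D(V)={2,3,4,5}: no change
Constraint 3 (X + W = U) on D(X)={1,3,5} D(W)={1,2,3,4,5,6} D(U)={1,4,6}: W {1,2,3,4,5,6}->{1,3,5}; U {1,4,6}->{4,6}
Constraint 4 (X < U) on D(X)={1,3,5} D(U)={4,6}: no change
So after constraint 4: D(U) = {4,6}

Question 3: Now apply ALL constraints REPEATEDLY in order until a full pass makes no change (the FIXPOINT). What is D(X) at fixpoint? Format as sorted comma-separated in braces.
Answer: {1,3,5}

Derivation:
pass 0 (initial): D(X)={1,3,5}
pass 1: U {1,4,6}->{4,6}; W {1,2,3,4,5,6}->{1,3,5}
pass 2: no change
Fixpoint after 2 passes: D(X) = {1,3,5}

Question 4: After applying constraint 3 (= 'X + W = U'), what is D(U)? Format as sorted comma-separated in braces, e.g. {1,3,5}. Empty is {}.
Constraint 1 (W != X) on D(W)={1,2,3,4,5,6} D(X)={1,3,5}: no change
Constraint 2 (W != V) on D(W)={1,2,3,4,5,6} D(V)={2,3,4,5}: no change
Constraint 3 (X + W = U) on D(X)={1,3,5} D(W)={1,2,3,4,5,6} D(U)={1,4,6}: W {1,2,3,4,5,6}->{1,3,5}; U {1,4,6}->{4,6}
So after constraint 3: D(U) = {4,6}

Answer: {4,6}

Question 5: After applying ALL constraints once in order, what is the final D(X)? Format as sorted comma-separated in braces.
Constraint 1 (W != X) on D(W)={1,2,3,4,5,6} D(X)={1,3,5}: no change
Constraint 2 (W != V) on D(W)={1,2,3,4,5,6} D(V)={2,3,4,5}: no change
Constraint 3 (X + W = U) on D(X)={1,3,5} D(W)={1,2,3,4,5,6} D(U)={1,4,6}: W {1,2,3,4,5,6}->{1,3,5}; U {1,4,6}->{4,6}
Constraint 4 (X < U) on D(X)={1,3,5} D(U)={4,6}: no change
So after all 4 constraints: D(X) = {1,3,5}

Answer: {1,3,5}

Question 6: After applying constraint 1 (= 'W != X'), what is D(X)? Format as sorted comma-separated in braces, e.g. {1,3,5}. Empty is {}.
Answer: {1,3,5}

Derivation:
Constraint 1 (W != X) on D(W)={1,2,3,4,5,6} D(X)={1,3,5}: no change
So after constraint 1: D(X) = {1,3,5}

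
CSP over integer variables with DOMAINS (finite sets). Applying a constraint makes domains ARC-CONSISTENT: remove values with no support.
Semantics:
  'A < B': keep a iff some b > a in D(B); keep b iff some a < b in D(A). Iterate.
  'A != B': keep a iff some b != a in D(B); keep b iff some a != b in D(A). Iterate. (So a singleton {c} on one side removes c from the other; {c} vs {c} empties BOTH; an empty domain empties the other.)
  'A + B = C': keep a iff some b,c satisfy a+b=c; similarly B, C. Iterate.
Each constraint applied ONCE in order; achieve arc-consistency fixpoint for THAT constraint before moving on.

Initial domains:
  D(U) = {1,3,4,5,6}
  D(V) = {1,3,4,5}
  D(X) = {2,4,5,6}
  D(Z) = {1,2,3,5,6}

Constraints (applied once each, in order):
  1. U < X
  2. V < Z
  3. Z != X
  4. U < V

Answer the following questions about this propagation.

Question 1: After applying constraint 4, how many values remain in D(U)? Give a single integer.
Answer: 3

Derivation:
Constraint 1 (U < X) on D(U)={1,3,4,5,6} D(X)={2,4,5,6}: U {1,3,4,5,6}->{1,3,4,5}
Constraint 2 (V < Z) on D(V)={1,3,4,5} D(Z)={1,2,3,5,6}: Z {1,2,3,5,6}->{2,3,5,6}
Constraint 3 (Z != X) on D(Z)={2,3,5,6} D(X)={2,4,5,6}: no change
Constraint 4 (U < V) on D(U)={1,3,4,5} D(V)={1,3,4,5}: U {1,3,4,5}->{1,3,4}; V {1,3,4,5}->{3,4,5}
So after constraint 4: D(U)={1,3,4}, size = 3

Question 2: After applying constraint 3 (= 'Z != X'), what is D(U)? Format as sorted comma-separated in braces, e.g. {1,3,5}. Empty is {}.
Answer: {1,3,4,5}

Derivation:
Constraint 1 (U < X) on D(U)={1,3,4,5,6} D(X)={2,4,5,6}: U {1,3,4,5,6}->{1,3,4,5}
Constraint 2 (V < Z) on D(V)={1,3,4,5} D(Z)={1,2,3,5,6}: Z {1,2,3,5,6}->{2,3,5,6}
Constraint 3 (Z != X) on D(Z)={2,3,5,6} D(X)={2,4,5,6}: no change
So after constraint 3: D(U) = {1,3,4,5}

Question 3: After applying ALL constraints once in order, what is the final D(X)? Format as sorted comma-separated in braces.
Answer: {2,4,5,6}

Derivation:
Constraint 1 (U < X) on D(U)={1,3,4,5,6} D(X)={2,4,5,6}: U {1,3,4,5,6}->{1,3,4,5}
Constraint 2 (V < Z) on D(V)={1,3,4,5} D(Z)={1,2,3,5,6}: Z {1,2,3,5,6}->{2,3,5,6}
Constraint 3 (Z != X) on D(Z)={2,3,5,6} D(X)={2,4,5,6}: no change
Constraint 4 (U < V) on D(U)={1,3,4,5} D(V)={1,3,4,5}: U {1,3,4,5}->{1,3,4}; V {1,3,4,5}->{3,4,5}
So after all 4 constraints: D(X) = {2,4,5,6}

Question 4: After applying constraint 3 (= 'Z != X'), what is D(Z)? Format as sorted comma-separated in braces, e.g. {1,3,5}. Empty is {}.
Answer: {2,3,5,6}

Derivation:
Constraint 1 (U < X) on D(U)={1,3,4,5,6} D(X)={2,4,5,6}: U {1,3,4,5,6}->{1,3,4,5}
Constraint 2 (V < Z) on D(V)={1,3,4,5} D(Z)={1,2,3,5,6}: Z {1,2,3,5,6}->{2,3,5,6}
Constraint 3 (Z != X) on D(Z)={2,3,5,6} D(X)={2,4,5,6}: no change
So after constraint 3: D(Z) = {2,3,5,6}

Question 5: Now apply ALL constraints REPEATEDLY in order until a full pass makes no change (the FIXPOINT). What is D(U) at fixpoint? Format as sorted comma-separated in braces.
Answer: {1,3,4}

Derivation:
pass 0 (initial): D(U)={1,3,4,5,6}
pass 1: U {1,3,4,5,6}->{1,3,4}; V {1,3,4,5}->{3,4,5}; Z {1,2,3,5,6}->{2,3,5,6}
pass 2: Z {2,3,5,6}->{5,6}
pass 3: no change
Fixpoint after 3 passes: D(U) = {1,3,4}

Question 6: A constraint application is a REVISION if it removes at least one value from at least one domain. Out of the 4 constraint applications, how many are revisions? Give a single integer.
Constraint 1 (U < X) on D(U)={1,3,4,5,6} D(X)={2,4,5,6}: U {1,3,4,5,6}->{1,3,4,5} => REVISION
Constraint 2 (V < Z) on D(V)={1,3,4,5} D(Z)={1,2,3,5,6}: Z {1,2,3,5,6}->{2,3,5,6} => REVISION
Constraint 3 (Z != X) on D(Z)={2,3,5,6} D(X)={2,4,5,6}: no change => not a revision
Constraint 4 (U < V) on D(U)={1,3,4,5} D(V)={1,3,4,5}: U {1,3,4,5}->{1,3,4}; V {1,3,4,5}->{3,4,5} => REVISION
Total revisions = 3

Answer: 3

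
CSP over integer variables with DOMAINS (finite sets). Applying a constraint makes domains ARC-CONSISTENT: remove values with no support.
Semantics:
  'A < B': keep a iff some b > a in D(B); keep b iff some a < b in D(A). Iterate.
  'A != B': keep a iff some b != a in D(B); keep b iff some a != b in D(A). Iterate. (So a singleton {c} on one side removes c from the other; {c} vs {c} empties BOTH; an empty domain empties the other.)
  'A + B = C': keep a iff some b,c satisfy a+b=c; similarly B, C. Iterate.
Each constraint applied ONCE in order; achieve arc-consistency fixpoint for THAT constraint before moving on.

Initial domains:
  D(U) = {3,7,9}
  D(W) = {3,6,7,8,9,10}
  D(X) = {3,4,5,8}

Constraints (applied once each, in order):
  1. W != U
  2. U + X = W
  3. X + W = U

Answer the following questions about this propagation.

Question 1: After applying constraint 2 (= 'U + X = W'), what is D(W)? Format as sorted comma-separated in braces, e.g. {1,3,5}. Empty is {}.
Answer: {6,7,8,10}

Derivation:
Constraint 1 (W != U) on D(W)={3,6,7,8,9,10} D(U)={3,7,9}: no change
Constraint 2 (U + X = W) on D(U)={3,7,9} D(X)={3,4,5,8} D(W)={3,6,7,8,9,10}: U {3,7,9}->{3,7}; X {3,4,5,8}->{3,4,5}; W {3,6,7,8,9,10}->{6,7,8,10}
So after constraint 2: D(W) = {6,7,8,10}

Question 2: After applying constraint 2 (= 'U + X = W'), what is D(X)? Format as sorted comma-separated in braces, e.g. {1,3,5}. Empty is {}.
Constraint 1 (W != U) on D(W)={3,6,7,8,9,10} D(U)={3,7,9}: no change
Constraint 2 (U + X = W) on D(U)={3,7,9} D(X)={3,4,5,8} D(W)={3,6,7,8,9,10}: U {3,7,9}->{3,7}; X {3,4,5,8}->{3,4,5}; W {3,6,7,8,9,10}->{6,7,8,10}
So after constraint 2: D(X) = {3,4,5}

Answer: {3,4,5}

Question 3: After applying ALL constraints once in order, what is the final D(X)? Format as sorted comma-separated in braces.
Answer: {}

Derivation:
Constraint 1 (W != U) on D(W)={3,6,7,8,9,10} D(U)={3,7,9}: no change
Constraint 2 (U + X = W) on D(U)={3,7,9} D(X)={3,4,5,8} D(W)={3,6,7,8,9,10}: U {3,7,9}->{3,7}; X {3,4,5,8}->{3,4,5}; W {3,6,7,8,9,10}->{6,7,8,10}
Constraint 3 (X + W = U) on D(X)={3,4,5} D(W)={6,7,8,10} D(U)={3,7}: X {3,4,5}->{}; W {6,7,8,10}->{}; U {3,7}->{}
So after all 3 constraints: D(X) = {}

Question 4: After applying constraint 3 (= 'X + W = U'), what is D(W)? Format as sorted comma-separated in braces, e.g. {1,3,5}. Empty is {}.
Constraint 1 (W != U) on D(W)={3,6,7,8,9,10} D(U)={3,7,9}: no change
Constraint 2 (U + X = W) on D(U)={3,7,9} D(X)={3,4,5,8} D(W)={3,6,7,8,9,10}: U {3,7,9}->{3,7}; X {3,4,5,8}->{3,4,5}; W {3,6,7,8,9,10}->{6,7,8,10}
Constraint 3 (X + W = U) on D(X)={3,4,5} D(W)={6,7,8,10} D(U)={3,7}: X {3,4,5}->{}; W {6,7,8,10}->{}; U {3,7}->{}
So after constraint 3: D(W) = {}

Answer: {}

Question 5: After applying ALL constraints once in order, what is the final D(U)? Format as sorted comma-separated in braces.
Constraint 1 (W != U) on D(W)={3,6,7,8,9,10} D(U)={3,7,9}: no change
Constraint 2 (U + X = W) on D(U)={3,7,9} D(X)={3,4,5,8} D(W)={3,6,7,8,9,10}: U {3,7,9}->{3,7}; X {3,4,5,8}->{3,4,5}; W {3,6,7,8,9,10}->{6,7,8,10}
Constraint 3 (X + W = U) on D(X)={3,4,5} D(W)={6,7,8,10} D(U)={3,7}: X {3,4,5}->{}; W {6,7,8,10}->{}; U {3,7}->{}
So after all 3 constraints: D(U) = {}

Answer: {}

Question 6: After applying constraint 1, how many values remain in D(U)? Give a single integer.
Constraint 1 (W != U) on D(W)={3,6,7,8,9,10} D(U)={3,7,9}: no change
So after constraint 1: D(U)={3,7,9}, size = 3

Answer: 3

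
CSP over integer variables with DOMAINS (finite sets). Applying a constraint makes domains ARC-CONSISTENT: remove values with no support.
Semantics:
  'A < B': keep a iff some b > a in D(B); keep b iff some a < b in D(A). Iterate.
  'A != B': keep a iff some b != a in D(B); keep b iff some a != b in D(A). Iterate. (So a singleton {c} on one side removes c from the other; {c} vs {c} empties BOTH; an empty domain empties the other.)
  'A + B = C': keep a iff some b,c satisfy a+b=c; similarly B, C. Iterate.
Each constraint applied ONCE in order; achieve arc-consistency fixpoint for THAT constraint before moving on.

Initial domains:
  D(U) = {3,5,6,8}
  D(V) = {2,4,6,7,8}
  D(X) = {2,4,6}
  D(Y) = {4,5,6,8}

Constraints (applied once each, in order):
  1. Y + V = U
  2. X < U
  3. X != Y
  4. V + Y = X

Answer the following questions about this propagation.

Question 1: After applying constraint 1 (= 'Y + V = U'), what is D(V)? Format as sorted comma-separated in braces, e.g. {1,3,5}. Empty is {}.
Answer: {2,4}

Derivation:
Constraint 1 (Y + V = U) on D(Y)={4,5,6,8} D(V)={2,4,6,7,8} D(U)={3,5,6,8}: Y {4,5,6,8}->{4,6}; V {2,4,6,7,8}->{2,4}; U {3,5,6,8}->{6,8}
So after constraint 1: D(V) = {2,4}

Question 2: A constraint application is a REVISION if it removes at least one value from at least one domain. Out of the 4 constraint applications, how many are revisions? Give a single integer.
Constraint 1 (Y + V = U) on D(Y)={4,5,6,8} D(V)={2,4,6,7,8} D(U)={3,5,6,8}: Y {4,5,6,8}->{4,6}; V {2,4,6,7,8}->{2,4}; U {3,5,6,8}->{6,8} => REVISION
Constraint 2 (X < U) on D(X)={2,4,6} D(U)={6,8}: no change => not a revision
Constraint 3 (X != Y) on D(X)={2,4,6} D(Y)={4,6}: no change => not a revision
Constraint 4 (V + Y = X) on D(V)={2,4} D(Y)={4,6} D(X)={2,4,6}: V {2,4}->{2}; Y {4,6}->{4}; X {2,4,6}->{6} => REVISION
Total revisions = 2

Answer: 2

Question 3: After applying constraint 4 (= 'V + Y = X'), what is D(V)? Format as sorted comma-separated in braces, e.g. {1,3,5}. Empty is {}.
Answer: {2}

Derivation:
Constraint 1 (Y + V = U) on D(Y)={4,5,6,8} D(V)={2,4,6,7,8} D(U)={3,5,6,8}: Y {4,5,6,8}->{4,6}; V {2,4,6,7,8}->{2,4}; U {3,5,6,8}->{6,8}
Constraint 2 (X < U) on D(X)={2,4,6} D(U)={6,8}: no change
Constraint 3 (X != Y) on D(X)={2,4,6} D(Y)={4,6}: no change
Constraint 4 (V + Y = X) on D(V)={2,4} D(Y)={4,6} D(X)={2,4,6}: V {2,4}->{2}; Y {4,6}->{4}; X {2,4,6}->{6}
So after constraint 4: D(V) = {2}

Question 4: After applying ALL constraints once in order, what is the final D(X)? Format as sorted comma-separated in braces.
Answer: {6}

Derivation:
Constraint 1 (Y + V = U) on D(Y)={4,5,6,8} D(V)={2,4,6,7,8} D(U)={3,5,6,8}: Y {4,5,6,8}->{4,6}; V {2,4,6,7,8}->{2,4}; U {3,5,6,8}->{6,8}
Constraint 2 (X < U) on D(X)={2,4,6} D(U)={6,8}: no change
Constraint 3 (X != Y) on D(X)={2,4,6} D(Y)={4,6}: no change
Constraint 4 (V + Y = X) on D(V)={2,4} D(Y)={4,6} D(X)={2,4,6}: V {2,4}->{2}; Y {4,6}->{4}; X {2,4,6}->{6}
So after all 4 constraints: D(X) = {6}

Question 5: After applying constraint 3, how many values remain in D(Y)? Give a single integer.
Answer: 2

Derivation:
Constraint 1 (Y + V = U) on D(Y)={4,5,6,8} D(V)={2,4,6,7,8} D(U)={3,5,6,8}: Y {4,5,6,8}->{4,6}; V {2,4,6,7,8}->{2,4}; U {3,5,6,8}->{6,8}
Constraint 2 (X < U) on D(X)={2,4,6} D(U)={6,8}: no change
Constraint 3 (X != Y) on D(X)={2,4,6} D(Y)={4,6}: no change
So after constraint 3: D(Y)={4,6}, size = 2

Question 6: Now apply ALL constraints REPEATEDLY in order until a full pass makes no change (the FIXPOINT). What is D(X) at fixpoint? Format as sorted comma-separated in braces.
pass 0 (initial): D(X)={2,4,6}
pass 1: U {3,5,6,8}->{6,8}; V {2,4,6,7,8}->{2}; X {2,4,6}->{6}; Y {4,5,6,8}->{4}
pass 2: U {6,8}->{}; V {2}->{}; X {6}->{}; Y {4}->{}
pass 3: no change
Fixpoint after 3 passes: D(X) = {}

Answer: {}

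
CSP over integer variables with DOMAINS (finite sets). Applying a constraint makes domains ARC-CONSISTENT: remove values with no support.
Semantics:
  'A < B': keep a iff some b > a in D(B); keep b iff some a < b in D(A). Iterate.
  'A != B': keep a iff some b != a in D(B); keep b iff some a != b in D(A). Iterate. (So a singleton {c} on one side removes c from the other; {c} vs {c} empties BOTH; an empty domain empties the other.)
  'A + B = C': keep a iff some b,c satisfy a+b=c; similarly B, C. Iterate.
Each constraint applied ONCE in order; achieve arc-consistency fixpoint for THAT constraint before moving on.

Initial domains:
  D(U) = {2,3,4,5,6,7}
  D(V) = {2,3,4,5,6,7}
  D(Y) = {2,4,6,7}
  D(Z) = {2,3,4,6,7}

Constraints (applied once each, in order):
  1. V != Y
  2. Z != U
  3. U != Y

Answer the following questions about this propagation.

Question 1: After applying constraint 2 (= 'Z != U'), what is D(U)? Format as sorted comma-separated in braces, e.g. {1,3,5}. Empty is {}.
Answer: {2,3,4,5,6,7}

Derivation:
Constraint 1 (V != Y) on D(V)={2,3,4,5,6,7} D(Y)={2,4,6,7}: no change
Constraint 2 (Z != U) on D(Z)={2,3,4,6,7} D(U)={2,3,4,5,6,7}: no change
So after constraint 2: D(U) = {2,3,4,5,6,7}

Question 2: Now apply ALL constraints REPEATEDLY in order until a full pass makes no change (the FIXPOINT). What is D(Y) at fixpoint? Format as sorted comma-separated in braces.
Answer: {2,4,6,7}

Derivation:
pass 0 (initial): D(Y)={2,4,6,7}
pass 1: no change
Fixpoint after 1 passes: D(Y) = {2,4,6,7}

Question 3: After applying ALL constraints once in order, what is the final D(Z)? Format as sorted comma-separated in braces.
Answer: {2,3,4,6,7}

Derivation:
Constraint 1 (V != Y) on D(V)={2,3,4,5,6,7} D(Y)={2,4,6,7}: no change
Constraint 2 (Z != U) on D(Z)={2,3,4,6,7} D(U)={2,3,4,5,6,7}: no change
Constraint 3 (U != Y) on D(U)={2,3,4,5,6,7} D(Y)={2,4,6,7}: no change
So after all 3 constraints: D(Z) = {2,3,4,6,7}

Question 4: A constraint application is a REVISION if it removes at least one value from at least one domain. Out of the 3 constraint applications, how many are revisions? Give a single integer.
Answer: 0

Derivation:
Constraint 1 (V != Y) on D(V)={2,3,4,5,6,7} D(Y)={2,4,6,7}: no change => not a revision
Constraint 2 (Z != U) on D(Z)={2,3,4,6,7} D(U)={2,3,4,5,6,7}: no change => not a revision
Constraint 3 (U != Y) on D(U)={2,3,4,5,6,7} D(Y)={2,4,6,7}: no change => not a revision
Total revisions = 0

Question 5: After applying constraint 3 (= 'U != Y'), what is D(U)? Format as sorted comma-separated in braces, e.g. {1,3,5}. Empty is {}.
Constraint 1 (V != Y) on D(V)={2,3,4,5,6,7} D(Y)={2,4,6,7}: no change
Constraint 2 (Z != U) on D(Z)={2,3,4,6,7} D(U)={2,3,4,5,6,7}: no change
Constraint 3 (U != Y) on D(U)={2,3,4,5,6,7} D(Y)={2,4,6,7}: no change
So after constraint 3: D(U) = {2,3,4,5,6,7}

Answer: {2,3,4,5,6,7}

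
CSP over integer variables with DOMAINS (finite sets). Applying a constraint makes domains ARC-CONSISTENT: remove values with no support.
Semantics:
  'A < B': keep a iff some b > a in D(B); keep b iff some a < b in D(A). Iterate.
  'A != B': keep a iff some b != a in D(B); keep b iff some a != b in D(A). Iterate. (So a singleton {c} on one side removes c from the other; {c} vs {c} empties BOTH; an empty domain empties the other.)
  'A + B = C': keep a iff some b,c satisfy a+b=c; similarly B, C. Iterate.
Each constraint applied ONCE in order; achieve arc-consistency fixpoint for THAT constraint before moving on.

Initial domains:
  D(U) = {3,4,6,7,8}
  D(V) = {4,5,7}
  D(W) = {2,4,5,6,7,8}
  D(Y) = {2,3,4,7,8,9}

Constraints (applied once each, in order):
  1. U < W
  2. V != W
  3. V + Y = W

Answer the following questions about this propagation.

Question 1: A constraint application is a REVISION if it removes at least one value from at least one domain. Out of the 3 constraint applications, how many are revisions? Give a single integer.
Answer: 2

Derivation:
Constraint 1 (U < W) on D(U)={3,4,6,7,8} D(W)={2,4,5,6,7,8}: U {3,4,6,7,8}->{3,4,6,7}; W {2,4,5,6,7,8}->{4,5,6,7,8} => REVISION
Constraint 2 (V != W) on D(V)={4,5,7} D(W)={4,5,6,7,8}: no change => not a revision
Constraint 3 (V + Y = W) on D(V)={4,5,7} D(Y)={2,3,4,7,8,9} D(W)={4,5,6,7,8}: V {4,5,7}->{4,5}; Y {2,3,4,7,8,9}->{2,3,4}; W {4,5,6,7,8}->{6,7,8} => REVISION
Total revisions = 2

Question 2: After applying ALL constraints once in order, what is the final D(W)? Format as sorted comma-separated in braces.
Answer: {6,7,8}

Derivation:
Constraint 1 (U < W) on D(U)={3,4,6,7,8} D(W)={2,4,5,6,7,8}: U {3,4,6,7,8}->{3,4,6,7}; W {2,4,5,6,7,8}->{4,5,6,7,8}
Constraint 2 (V != W) on D(V)={4,5,7} D(W)={4,5,6,7,8}: no change
Constraint 3 (V + Y = W) on D(V)={4,5,7} D(Y)={2,3,4,7,8,9} D(W)={4,5,6,7,8}: V {4,5,7}->{4,5}; Y {2,3,4,7,8,9}->{2,3,4}; W {4,5,6,7,8}->{6,7,8}
So after all 3 constraints: D(W) = {6,7,8}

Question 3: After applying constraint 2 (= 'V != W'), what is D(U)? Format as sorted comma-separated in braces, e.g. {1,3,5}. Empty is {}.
Answer: {3,4,6,7}

Derivation:
Constraint 1 (U < W) on D(U)={3,4,6,7,8} D(W)={2,4,5,6,7,8}: U {3,4,6,7,8}->{3,4,6,7}; W {2,4,5,6,7,8}->{4,5,6,7,8}
Constraint 2 (V != W) on D(V)={4,5,7} D(W)={4,5,6,7,8}: no change
So after constraint 2: D(U) = {3,4,6,7}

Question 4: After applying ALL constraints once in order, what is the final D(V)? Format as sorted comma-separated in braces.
Answer: {4,5}

Derivation:
Constraint 1 (U < W) on D(U)={3,4,6,7,8} D(W)={2,4,5,6,7,8}: U {3,4,6,7,8}->{3,4,6,7}; W {2,4,5,6,7,8}->{4,5,6,7,8}
Constraint 2 (V != W) on D(V)={4,5,7} D(W)={4,5,6,7,8}: no change
Constraint 3 (V + Y = W) on D(V)={4,5,7} D(Y)={2,3,4,7,8,9} D(W)={4,5,6,7,8}: V {4,5,7}->{4,5}; Y {2,3,4,7,8,9}->{2,3,4}; W {4,5,6,7,8}->{6,7,8}
So after all 3 constraints: D(V) = {4,5}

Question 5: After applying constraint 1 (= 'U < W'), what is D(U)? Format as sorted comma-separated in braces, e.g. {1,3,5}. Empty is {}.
Answer: {3,4,6,7}

Derivation:
Constraint 1 (U < W) on D(U)={3,4,6,7,8} D(W)={2,4,5,6,7,8}: U {3,4,6,7,8}->{3,4,6,7}; W {2,4,5,6,7,8}->{4,5,6,7,8}
So after constraint 1: D(U) = {3,4,6,7}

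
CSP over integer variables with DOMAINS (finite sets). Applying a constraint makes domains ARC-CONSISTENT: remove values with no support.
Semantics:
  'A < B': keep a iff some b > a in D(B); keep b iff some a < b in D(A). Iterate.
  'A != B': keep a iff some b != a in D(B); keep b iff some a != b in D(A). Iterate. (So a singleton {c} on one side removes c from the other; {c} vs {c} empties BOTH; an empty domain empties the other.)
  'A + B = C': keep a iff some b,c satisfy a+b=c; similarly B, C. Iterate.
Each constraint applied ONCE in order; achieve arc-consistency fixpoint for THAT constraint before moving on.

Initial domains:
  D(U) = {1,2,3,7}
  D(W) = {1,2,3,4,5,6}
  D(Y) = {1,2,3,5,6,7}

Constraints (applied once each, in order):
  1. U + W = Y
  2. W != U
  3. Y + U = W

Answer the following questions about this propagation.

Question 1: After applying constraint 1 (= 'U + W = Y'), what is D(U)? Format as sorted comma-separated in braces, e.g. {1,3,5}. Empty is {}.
Answer: {1,2,3}

Derivation:
Constraint 1 (U + W = Y) on D(U)={1,2,3,7} D(W)={1,2,3,4,5,6} D(Y)={1,2,3,5,6,7}: U {1,2,3,7}->{1,2,3}; Y {1,2,3,5,6,7}->{2,3,5,6,7}
So after constraint 1: D(U) = {1,2,3}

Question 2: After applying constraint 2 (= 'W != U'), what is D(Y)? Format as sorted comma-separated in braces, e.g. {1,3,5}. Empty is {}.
Answer: {2,3,5,6,7}

Derivation:
Constraint 1 (U + W = Y) on D(U)={1,2,3,7} D(W)={1,2,3,4,5,6} D(Y)={1,2,3,5,6,7}: U {1,2,3,7}->{1,2,3}; Y {1,2,3,5,6,7}->{2,3,5,6,7}
Constraint 2 (W != U) on D(W)={1,2,3,4,5,6} D(U)={1,2,3}: no change
So after constraint 2: D(Y) = {2,3,5,6,7}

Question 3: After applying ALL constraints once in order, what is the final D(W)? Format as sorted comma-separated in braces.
Constraint 1 (U + W = Y) on D(U)={1,2,3,7} D(W)={1,2,3,4,5,6} D(Y)={1,2,3,5,6,7}: U {1,2,3,7}->{1,2,3}; Y {1,2,3,5,6,7}->{2,3,5,6,7}
Constraint 2 (W != U) on D(W)={1,2,3,4,5,6} D(U)={1,2,3}: no change
Constraint 3 (Y + U = W) on D(Y)={2,3,5,6,7} D(U)={1,2,3} D(W)={1,2,3,4,5,6}: Y {2,3,5,6,7}->{2,3,5}; W {1,2,3,4,5,6}->{3,4,5,6}
So after all 3 constraints: D(W) = {3,4,5,6}

Answer: {3,4,5,6}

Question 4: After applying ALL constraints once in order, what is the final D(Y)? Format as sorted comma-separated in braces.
Constraint 1 (U + W = Y) on D(U)={1,2,3,7} D(W)={1,2,3,4,5,6} D(Y)={1,2,3,5,6,7}: U {1,2,3,7}->{1,2,3}; Y {1,2,3,5,6,7}->{2,3,5,6,7}
Constraint 2 (W != U) on D(W)={1,2,3,4,5,6} D(U)={1,2,3}: no change
Constraint 3 (Y + U = W) on D(Y)={2,3,5,6,7} D(U)={1,2,3} D(W)={1,2,3,4,5,6}: Y {2,3,5,6,7}->{2,3,5}; W {1,2,3,4,5,6}->{3,4,5,6}
So after all 3 constraints: D(Y) = {2,3,5}

Answer: {2,3,5}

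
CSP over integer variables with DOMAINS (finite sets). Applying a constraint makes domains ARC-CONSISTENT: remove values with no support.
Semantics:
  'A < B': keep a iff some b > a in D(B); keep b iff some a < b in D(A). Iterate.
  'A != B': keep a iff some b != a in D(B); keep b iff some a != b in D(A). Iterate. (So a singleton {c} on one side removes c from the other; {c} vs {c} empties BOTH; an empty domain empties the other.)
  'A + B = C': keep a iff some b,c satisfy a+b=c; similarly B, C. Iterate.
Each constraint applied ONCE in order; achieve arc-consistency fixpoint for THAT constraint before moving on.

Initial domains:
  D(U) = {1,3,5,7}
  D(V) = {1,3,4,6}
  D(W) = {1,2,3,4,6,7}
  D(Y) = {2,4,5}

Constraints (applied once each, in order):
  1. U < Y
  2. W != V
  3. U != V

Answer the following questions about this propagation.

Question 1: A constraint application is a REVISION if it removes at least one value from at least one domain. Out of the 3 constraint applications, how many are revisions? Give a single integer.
Answer: 1

Derivation:
Constraint 1 (U < Y) on D(U)={1,3,5,7} D(Y)={2,4,5}: U {1,3,5,7}->{1,3} => REVISION
Constraint 2 (W != V) on D(W)={1,2,3,4,6,7} D(V)={1,3,4,6}: no change => not a revision
Constraint 3 (U != V) on D(U)={1,3} D(V)={1,3,4,6}: no change => not a revision
Total revisions = 1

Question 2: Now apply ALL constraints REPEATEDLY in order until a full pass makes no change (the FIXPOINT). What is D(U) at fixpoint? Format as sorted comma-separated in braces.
pass 0 (initial): D(U)={1,3,5,7}
pass 1: U {1,3,5,7}->{1,3}
pass 2: no change
Fixpoint after 2 passes: D(U) = {1,3}

Answer: {1,3}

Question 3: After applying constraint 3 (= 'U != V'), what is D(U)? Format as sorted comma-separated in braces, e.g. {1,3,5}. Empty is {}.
Answer: {1,3}

Derivation:
Constraint 1 (U < Y) on D(U)={1,3,5,7} D(Y)={2,4,5}: U {1,3,5,7}->{1,3}
Constraint 2 (W != V) on D(W)={1,2,3,4,6,7} D(V)={1,3,4,6}: no change
Constraint 3 (U != V) on D(U)={1,3} D(V)={1,3,4,6}: no change
So after constraint 3: D(U) = {1,3}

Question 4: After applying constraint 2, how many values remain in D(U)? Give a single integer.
Answer: 2

Derivation:
Constraint 1 (U < Y) on D(U)={1,3,5,7} D(Y)={2,4,5}: U {1,3,5,7}->{1,3}
Constraint 2 (W != V) on D(W)={1,2,3,4,6,7} D(V)={1,3,4,6}: no change
So after constraint 2: D(U)={1,3}, size = 2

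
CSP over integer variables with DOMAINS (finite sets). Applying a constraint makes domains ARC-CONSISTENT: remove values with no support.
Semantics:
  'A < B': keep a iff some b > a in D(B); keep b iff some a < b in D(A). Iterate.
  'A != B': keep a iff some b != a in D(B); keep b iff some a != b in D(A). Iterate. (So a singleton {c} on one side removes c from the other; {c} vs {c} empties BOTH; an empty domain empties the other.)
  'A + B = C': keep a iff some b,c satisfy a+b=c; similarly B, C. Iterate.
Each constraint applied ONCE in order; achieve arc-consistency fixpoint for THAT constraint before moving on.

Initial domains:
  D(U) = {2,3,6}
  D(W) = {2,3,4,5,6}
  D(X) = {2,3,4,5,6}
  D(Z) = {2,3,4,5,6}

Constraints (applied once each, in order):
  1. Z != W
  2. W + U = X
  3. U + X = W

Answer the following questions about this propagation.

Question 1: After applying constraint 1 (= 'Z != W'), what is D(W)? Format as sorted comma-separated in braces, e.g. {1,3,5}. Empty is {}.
Answer: {2,3,4,5,6}

Derivation:
Constraint 1 (Z != W) on D(Z)={2,3,4,5,6} D(W)={2,3,4,5,6}: no change
So after constraint 1: D(W) = {2,3,4,5,6}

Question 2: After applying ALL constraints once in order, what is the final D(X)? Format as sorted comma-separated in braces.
Answer: {}

Derivation:
Constraint 1 (Z != W) on D(Z)={2,3,4,5,6} D(W)={2,3,4,5,6}: no change
Constraint 2 (W + U = X) on D(W)={2,3,4,5,6} D(U)={2,3,6} D(X)={2,3,4,5,6}: W {2,3,4,5,6}->{2,3,4}; U {2,3,6}->{2,3}; X {2,3,4,5,6}->{4,5,6}
Constraint 3 (U + X = W) on D(U)={2,3} D(X)={4,5,6} D(W)={2,3,4}: U {2,3}->{}; X {4,5,6}->{}; W {2,3,4}->{}
So after all 3 constraints: D(X) = {}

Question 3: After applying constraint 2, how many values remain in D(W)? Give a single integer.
Constraint 1 (Z != W) on D(Z)={2,3,4,5,6} D(W)={2,3,4,5,6}: no change
Constraint 2 (W + U = X) on D(W)={2,3,4,5,6} D(U)={2,3,6} D(X)={2,3,4,5,6}: W {2,3,4,5,6}->{2,3,4}; U {2,3,6}->{2,3}; X {2,3,4,5,6}->{4,5,6}
So after constraint 2: D(W)={2,3,4}, size = 3

Answer: 3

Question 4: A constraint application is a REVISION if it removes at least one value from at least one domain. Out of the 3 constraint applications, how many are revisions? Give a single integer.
Constraint 1 (Z != W) on D(Z)={2,3,4,5,6} D(W)={2,3,4,5,6}: no change => not a revision
Constraint 2 (W + U = X) on D(W)={2,3,4,5,6} D(U)={2,3,6} D(X)={2,3,4,5,6}: W {2,3,4,5,6}->{2,3,4}; U {2,3,6}->{2,3}; X {2,3,4,5,6}->{4,5,6} => REVISION
Constraint 3 (U + X = W) on D(U)={2,3} D(X)={4,5,6} D(W)={2,3,4}: U {2,3}->{}; X {4,5,6}->{}; W {2,3,4}->{} => REVISION
Total revisions = 2

Answer: 2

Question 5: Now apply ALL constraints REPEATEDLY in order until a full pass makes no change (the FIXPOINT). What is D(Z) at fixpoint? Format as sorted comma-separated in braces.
Answer: {}

Derivation:
pass 0 (initial): D(Z)={2,3,4,5,6}
pass 1: U {2,3,6}->{}; W {2,3,4,5,6}->{}; X {2,3,4,5,6}->{}
pass 2: Z {2,3,4,5,6}->{}
pass 3: no change
Fixpoint after 3 passes: D(Z) = {}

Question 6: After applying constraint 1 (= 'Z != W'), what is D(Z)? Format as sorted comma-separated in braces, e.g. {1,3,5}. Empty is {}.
Answer: {2,3,4,5,6}

Derivation:
Constraint 1 (Z != W) on D(Z)={2,3,4,5,6} D(W)={2,3,4,5,6}: no change
So after constraint 1: D(Z) = {2,3,4,5,6}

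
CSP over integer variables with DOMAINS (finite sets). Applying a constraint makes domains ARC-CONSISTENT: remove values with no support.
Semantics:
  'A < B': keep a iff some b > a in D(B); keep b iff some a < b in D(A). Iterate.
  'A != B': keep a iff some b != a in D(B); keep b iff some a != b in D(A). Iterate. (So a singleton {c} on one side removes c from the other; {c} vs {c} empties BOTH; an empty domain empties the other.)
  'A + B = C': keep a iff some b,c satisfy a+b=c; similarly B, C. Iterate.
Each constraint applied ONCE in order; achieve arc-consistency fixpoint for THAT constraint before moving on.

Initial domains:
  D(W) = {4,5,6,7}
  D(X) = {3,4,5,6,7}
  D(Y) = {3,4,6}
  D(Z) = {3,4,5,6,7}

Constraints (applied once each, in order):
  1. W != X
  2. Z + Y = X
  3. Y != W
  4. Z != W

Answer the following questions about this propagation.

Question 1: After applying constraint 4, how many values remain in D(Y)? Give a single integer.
Constraint 1 (W != X) on D(W)={4,5,6,7} D(X)={3,4,5,6,7}: no change
Constraint 2 (Z + Y = X) on D(Z)={3,4,5,6,7} D(Y)={3,4,6} D(X)={3,4,5,6,7}: Z {3,4,5,6,7}->{3,4}; Y {3,4,6}->{3,4}; X {3,4,5,6,7}->{6,7}
Constraint 3 (Y != W) on D(Y)={3,4} D(W)={4,5,6,7}: no change
Constraint 4 (Z != W) on D(Z)={3,4} D(W)={4,5,6,7}: no change
So after constraint 4: D(Y)={3,4}, size = 2

Answer: 2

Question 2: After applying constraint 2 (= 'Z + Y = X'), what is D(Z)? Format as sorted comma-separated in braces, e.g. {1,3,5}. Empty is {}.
Answer: {3,4}

Derivation:
Constraint 1 (W != X) on D(W)={4,5,6,7} D(X)={3,4,5,6,7}: no change
Constraint 2 (Z + Y = X) on D(Z)={3,4,5,6,7} D(Y)={3,4,6} D(X)={3,4,5,6,7}: Z {3,4,5,6,7}->{3,4}; Y {3,4,6}->{3,4}; X {3,4,5,6,7}->{6,7}
So after constraint 2: D(Z) = {3,4}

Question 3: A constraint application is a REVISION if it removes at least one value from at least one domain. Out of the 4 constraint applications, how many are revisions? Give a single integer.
Answer: 1

Derivation:
Constraint 1 (W != X) on D(W)={4,5,6,7} D(X)={3,4,5,6,7}: no change => not a revision
Constraint 2 (Z + Y = X) on D(Z)={3,4,5,6,7} D(Y)={3,4,6} D(X)={3,4,5,6,7}: Z {3,4,5,6,7}->{3,4}; Y {3,4,6}->{3,4}; X {3,4,5,6,7}->{6,7} => REVISION
Constraint 3 (Y != W) on D(Y)={3,4} D(W)={4,5,6,7}: no change => not a revision
Constraint 4 (Z != W) on D(Z)={3,4} D(W)={4,5,6,7}: no change => not a revision
Total revisions = 1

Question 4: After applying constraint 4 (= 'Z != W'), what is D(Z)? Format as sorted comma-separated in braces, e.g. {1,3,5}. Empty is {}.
Constraint 1 (W != X) on D(W)={4,5,6,7} D(X)={3,4,5,6,7}: no change
Constraint 2 (Z + Y = X) on D(Z)={3,4,5,6,7} D(Y)={3,4,6} D(X)={3,4,5,6,7}: Z {3,4,5,6,7}->{3,4}; Y {3,4,6}->{3,4}; X {3,4,5,6,7}->{6,7}
Constraint 3 (Y != W) on D(Y)={3,4} D(W)={4,5,6,7}: no change
Constraint 4 (Z != W) on D(Z)={3,4} D(W)={4,5,6,7}: no change
So after constraint 4: D(Z) = {3,4}

Answer: {3,4}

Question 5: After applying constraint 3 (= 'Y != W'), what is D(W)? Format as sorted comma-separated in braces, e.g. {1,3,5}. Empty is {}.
Answer: {4,5,6,7}

Derivation:
Constraint 1 (W != X) on D(W)={4,5,6,7} D(X)={3,4,5,6,7}: no change
Constraint 2 (Z + Y = X) on D(Z)={3,4,5,6,7} D(Y)={3,4,6} D(X)={3,4,5,6,7}: Z {3,4,5,6,7}->{3,4}; Y {3,4,6}->{3,4}; X {3,4,5,6,7}->{6,7}
Constraint 3 (Y != W) on D(Y)={3,4} D(W)={4,5,6,7}: no change
So after constraint 3: D(W) = {4,5,6,7}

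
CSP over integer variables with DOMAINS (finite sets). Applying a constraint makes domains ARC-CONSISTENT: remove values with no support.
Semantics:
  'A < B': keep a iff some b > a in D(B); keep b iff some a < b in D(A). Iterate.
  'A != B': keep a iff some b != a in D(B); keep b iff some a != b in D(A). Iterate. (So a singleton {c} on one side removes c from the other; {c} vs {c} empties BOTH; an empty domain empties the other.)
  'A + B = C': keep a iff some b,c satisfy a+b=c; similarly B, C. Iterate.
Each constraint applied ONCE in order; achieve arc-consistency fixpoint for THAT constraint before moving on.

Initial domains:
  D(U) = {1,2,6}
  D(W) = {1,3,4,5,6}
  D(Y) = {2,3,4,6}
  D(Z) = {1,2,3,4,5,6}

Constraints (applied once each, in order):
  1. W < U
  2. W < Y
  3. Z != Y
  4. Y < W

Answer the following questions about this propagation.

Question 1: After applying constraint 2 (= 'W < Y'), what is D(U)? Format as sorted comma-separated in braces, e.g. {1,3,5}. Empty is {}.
Answer: {2,6}

Derivation:
Constraint 1 (W < U) on D(W)={1,3,4,5,6} D(U)={1,2,6}: W {1,3,4,5,6}->{1,3,4,5}; U {1,2,6}->{2,6}
Constraint 2 (W < Y) on D(W)={1,3,4,5} D(Y)={2,3,4,6}: no change
So after constraint 2: D(U) = {2,6}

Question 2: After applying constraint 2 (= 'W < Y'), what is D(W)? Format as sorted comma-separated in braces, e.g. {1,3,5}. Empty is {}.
Constraint 1 (W < U) on D(W)={1,3,4,5,6} D(U)={1,2,6}: W {1,3,4,5,6}->{1,3,4,5}; U {1,2,6}->{2,6}
Constraint 2 (W < Y) on D(W)={1,3,4,5} D(Y)={2,3,4,6}: no change
So after constraint 2: D(W) = {1,3,4,5}

Answer: {1,3,4,5}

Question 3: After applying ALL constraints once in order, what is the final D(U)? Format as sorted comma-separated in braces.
Answer: {2,6}

Derivation:
Constraint 1 (W < U) on D(W)={1,3,4,5,6} D(U)={1,2,6}: W {1,3,4,5,6}->{1,3,4,5}; U {1,2,6}->{2,6}
Constraint 2 (W < Y) on D(W)={1,3,4,5} D(Y)={2,3,4,6}: no change
Constraint 3 (Z != Y) on D(Z)={1,2,3,4,5,6} D(Y)={2,3,4,6}: no change
Constraint 4 (Y < W) on D(Y)={2,3,4,6} D(W)={1,3,4,5}: Y {2,3,4,6}->{2,3,4}; W {1,3,4,5}->{3,4,5}
So after all 4 constraints: D(U) = {2,6}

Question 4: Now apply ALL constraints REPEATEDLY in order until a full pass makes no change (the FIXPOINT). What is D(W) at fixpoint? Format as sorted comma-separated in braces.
pass 0 (initial): D(W)={1,3,4,5,6}
pass 1: U {1,2,6}->{2,6}; W {1,3,4,5,6}->{3,4,5}; Y {2,3,4,6}->{2,3,4}
pass 2: U {2,6}->{6}; W {3,4,5}->{}; Y {2,3,4}->{}; Z {1,2,3,4,5,6}->{1,2,3,5,6}
pass 3: U {6}->{}; Z {1,2,3,5,6}->{}
pass 4: no change
Fixpoint after 4 passes: D(W) = {}

Answer: {}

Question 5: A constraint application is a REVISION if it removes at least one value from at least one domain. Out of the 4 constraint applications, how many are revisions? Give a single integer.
Answer: 2

Derivation:
Constraint 1 (W < U) on D(W)={1,3,4,5,6} D(U)={1,2,6}: W {1,3,4,5,6}->{1,3,4,5}; U {1,2,6}->{2,6} => REVISION
Constraint 2 (W < Y) on D(W)={1,3,4,5} D(Y)={2,3,4,6}: no change => not a revision
Constraint 3 (Z != Y) on D(Z)={1,2,3,4,5,6} D(Y)={2,3,4,6}: no change => not a revision
Constraint 4 (Y < W) on D(Y)={2,3,4,6} D(W)={1,3,4,5}: Y {2,3,4,6}->{2,3,4}; W {1,3,4,5}->{3,4,5} => REVISION
Total revisions = 2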